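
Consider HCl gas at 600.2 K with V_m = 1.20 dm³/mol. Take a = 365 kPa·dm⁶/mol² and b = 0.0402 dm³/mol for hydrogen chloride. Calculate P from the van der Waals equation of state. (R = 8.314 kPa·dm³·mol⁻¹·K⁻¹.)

P = RT/(V_m − b) − a/V_m²
RT/(V_m − b) = (8.314)(600.2)/(1.20 − 0.0402) = 4990.1/1.1598 = 4302.6 kPa
a/V_m² = 365/(1.20)² = 253.47 kPa
P = 4302.6 − 253.47 = 4049 kPa

P ≈ 4049 kPa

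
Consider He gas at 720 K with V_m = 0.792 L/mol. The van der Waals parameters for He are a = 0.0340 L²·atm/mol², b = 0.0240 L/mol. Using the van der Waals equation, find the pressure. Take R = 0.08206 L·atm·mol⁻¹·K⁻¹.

P ≈ 76.88 atm

P = RT/(V_m − b) − a/V_m²
RT/(V_m − b) = (0.08206)(720)/(0.792 − 0.0240) = 59.083/0.76800 = 76.931 atm
a/V_m² = 0.0340/(0.792)² = 0.054204 atm
P = 76.931 − 0.054204 = 76.88 atm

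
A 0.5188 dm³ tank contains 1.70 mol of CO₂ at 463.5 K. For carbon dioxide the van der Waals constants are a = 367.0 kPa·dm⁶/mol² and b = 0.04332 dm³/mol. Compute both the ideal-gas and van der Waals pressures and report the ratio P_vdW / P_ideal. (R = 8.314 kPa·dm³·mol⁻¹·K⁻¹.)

Ideal: P_ideal = nRT/V = (1.70)(8.314)(463.5)/0.5188 = 12627.2 kPa
vdW: P = nRT/(V − nb) − a n²/V² = 6551.02/0.445156 − 1060.63/0.269153 = 14716.2 − 3940.62 = 10775.6 kPa
Ratio = 10775.6/12627.2 = 0.8534

P_vdW / P_ideal ≈ 0.8534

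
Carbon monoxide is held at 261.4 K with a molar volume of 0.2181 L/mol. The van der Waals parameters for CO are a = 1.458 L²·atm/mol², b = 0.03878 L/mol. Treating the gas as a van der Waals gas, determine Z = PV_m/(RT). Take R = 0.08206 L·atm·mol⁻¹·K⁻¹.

Z ≈ 0.9046

P = RT/(V_m − b) − a/V_m² = (0.08206)(261.4)/(0.2181 − 0.03878) − 1.458/(0.2181)²
  = 21.450/0.17932 − 30.651 = 119.62 − 30.651 = 88.97 atm
Z = PV_m/(RT) = (88.97)(0.2181)/((0.08206)(261.4)) = 19.404/21.450 = 0.9046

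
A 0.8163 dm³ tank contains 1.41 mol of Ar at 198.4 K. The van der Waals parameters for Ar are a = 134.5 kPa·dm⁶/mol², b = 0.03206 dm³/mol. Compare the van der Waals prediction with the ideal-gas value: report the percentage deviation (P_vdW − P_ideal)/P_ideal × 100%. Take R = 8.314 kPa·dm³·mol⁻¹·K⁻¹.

Ideal: P_ideal = nRT/V = (1.41)(8.314)(198.4)/0.8163 = 2849.19 kPa
vdW: P = nRT/(V − nb) − a n²/V² = 2325.79/0.771095 − 267.399/0.666346 = 3016.22 − 401.292 = 2614.93 kPa
% deviation = (2614.93 − 2849.19)/2849.19 × 100% = -8.22%

-8.22 %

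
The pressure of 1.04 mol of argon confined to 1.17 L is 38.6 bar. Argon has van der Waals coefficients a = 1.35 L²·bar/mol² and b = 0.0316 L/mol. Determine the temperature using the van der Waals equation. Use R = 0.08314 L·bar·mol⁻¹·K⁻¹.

T ≈ 521.7 K

T = (P + a n²/V²)(V − nb)/(nR)
P + a n²/V² = 38.6 + (1.35)(1.04)²/(1.17)² = 39.667 bar
V − nb = 1.17 − (1.04)(0.0316) = 1.1371 L
T = (39.667)(1.1371)/((1.04)(0.08314)) = 521.7 K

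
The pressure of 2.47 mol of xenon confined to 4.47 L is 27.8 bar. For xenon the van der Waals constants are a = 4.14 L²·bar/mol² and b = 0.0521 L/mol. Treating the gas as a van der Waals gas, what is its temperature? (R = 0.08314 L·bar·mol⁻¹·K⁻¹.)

T = (P + a n²/V²)(V − nb)/(nR)
P + a n²/V² = 27.8 + (4.14)(2.47)²/(4.47)² = 29.064 bar
V − nb = 4.47 − (2.47)(0.0521) = 4.3413 L
T = (29.064)(4.3413)/((2.47)(0.08314)) = 614.4 K

T ≈ 614.4 K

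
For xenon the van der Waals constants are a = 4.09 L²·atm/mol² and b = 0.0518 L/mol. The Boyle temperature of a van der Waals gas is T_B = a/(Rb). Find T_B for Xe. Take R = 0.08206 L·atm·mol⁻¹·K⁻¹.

T_B ≈ 962.2 K

For a van der Waals gas the second virial coefficient B₂ = b − a/(RT) vanishes at T_B = a/(Rb).
T_B = 4.09/(0.08206×0.0518) = 4.09/0.0042507 = 962.2 K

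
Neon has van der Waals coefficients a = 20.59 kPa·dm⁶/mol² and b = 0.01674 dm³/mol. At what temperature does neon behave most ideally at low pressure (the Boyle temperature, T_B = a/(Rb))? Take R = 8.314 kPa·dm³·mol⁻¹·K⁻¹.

T_B ≈ 147.9 K

For a van der Waals gas the second virial coefficient B₂ = b − a/(RT) vanishes at T_B = a/(Rb).
T_B = 20.59/(8.314×0.01674) = 20.59/0.13918 = 147.9 K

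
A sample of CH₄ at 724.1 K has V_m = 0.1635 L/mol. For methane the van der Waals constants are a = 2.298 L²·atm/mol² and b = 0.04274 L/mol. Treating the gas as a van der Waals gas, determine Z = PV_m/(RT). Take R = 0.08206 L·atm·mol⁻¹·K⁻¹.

P = RT/(V_m − b) − a/V_m² = (0.08206)(724.1)/(0.1635 − 0.04274) − 2.298/(0.1635)²
  = 59.420/0.12076 − 85.964 = 492.05 − 85.964 = 406.09 atm
Z = PV_m/(RT) = (406.09)(0.1635)/((0.08206)(724.1)) = 66.396/59.420 = 1.117

Z ≈ 1.117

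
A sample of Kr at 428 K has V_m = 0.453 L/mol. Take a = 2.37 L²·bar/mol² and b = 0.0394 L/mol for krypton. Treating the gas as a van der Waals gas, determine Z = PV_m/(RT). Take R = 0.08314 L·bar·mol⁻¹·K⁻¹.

Z ≈ 0.9482

P = RT/(V_m − b) − a/V_m² = (0.08314)(428)/(0.453 − 0.0394) − 2.37/(0.453)²
  = 35.584/0.41360 − 11.549 = 86.035 − 11.549 = 74.486 bar
Z = PV_m/(RT) = (74.486)(0.453)/((0.08314)(428)) = 33.742/35.584 = 0.9482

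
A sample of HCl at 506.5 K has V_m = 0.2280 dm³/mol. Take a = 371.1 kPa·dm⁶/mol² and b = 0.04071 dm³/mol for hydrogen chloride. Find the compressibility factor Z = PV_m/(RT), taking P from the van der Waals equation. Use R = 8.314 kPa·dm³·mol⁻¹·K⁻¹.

P = RT/(V_m − b) − a/V_m² = (8.314)(506.5)/(0.2280 − 0.04071) − 371.1/(0.2280)²
  = 4211.0/0.18729 − 7138.7 = 22484 − 7138.7 = 15345 kPa
Z = PV_m/(RT) = (15345)(0.2280)/((8.314)(506.5)) = 3498.7/4211.0 = 0.8308

Z ≈ 0.8308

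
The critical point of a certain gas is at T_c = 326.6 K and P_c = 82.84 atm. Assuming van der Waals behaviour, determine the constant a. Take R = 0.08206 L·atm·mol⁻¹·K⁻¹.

a ≈ 3.658 L²·atm/mol²

From T_c = 8a/(27Rb) and P_c = a/(27b²): a = 27 R² T_c²/(64 P_c).
a = 27×(0.08206)²×(326.6)²/(64×82.84) = 19394/5301.8 = 3.658 L²·atm/mol²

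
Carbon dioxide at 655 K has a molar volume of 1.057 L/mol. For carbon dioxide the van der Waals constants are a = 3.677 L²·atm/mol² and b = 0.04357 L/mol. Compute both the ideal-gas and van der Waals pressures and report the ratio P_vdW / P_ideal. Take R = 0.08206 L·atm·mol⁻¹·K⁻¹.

Ideal: P_ideal = RT/V_m = (0.08206)(655)/1.057 = 50.8508 atm
vdW: P = RT/(V_m − b) − a/V_m² = 53.7493/1.01343 − 3.677/1.11725 = 53.0370 − 3.29112 = 49.7459 atm
Ratio = 49.7459/50.8508 = 0.9783

P_vdW / P_ideal ≈ 0.9783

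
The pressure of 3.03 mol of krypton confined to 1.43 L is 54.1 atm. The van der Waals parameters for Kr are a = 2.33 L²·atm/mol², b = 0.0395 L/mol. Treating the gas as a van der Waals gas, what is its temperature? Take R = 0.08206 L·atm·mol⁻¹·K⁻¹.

T = (P + a n²/V²)(V − nb)/(nR)
P + a n²/V² = 54.1 + (2.33)(3.03)²/(1.43)² = 64.561 atm
V − nb = 1.43 − (3.03)(0.0395) = 1.3103 L
T = (64.561)(1.3103)/((3.03)(0.08206)) = 340.2 K

T ≈ 340.2 K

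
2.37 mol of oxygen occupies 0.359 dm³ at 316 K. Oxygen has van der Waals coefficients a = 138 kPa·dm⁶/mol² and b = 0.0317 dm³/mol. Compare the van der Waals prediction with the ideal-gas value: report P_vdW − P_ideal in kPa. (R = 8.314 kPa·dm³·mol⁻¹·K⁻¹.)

ΔP ≈ -1424 kPa

Ideal: P_ideal = nRT/V = (2.37)(8.314)(316)/0.359 = 17344.1 kPa
vdW: P = nRT/(V − nb) − a n²/V² = 6226.52/0.283871 − 775.132/0.128881 = 21934.3 − 6014.32 = 15920.0 kPa
ΔP = 15920.0 − 17344.1 = -1424 kPa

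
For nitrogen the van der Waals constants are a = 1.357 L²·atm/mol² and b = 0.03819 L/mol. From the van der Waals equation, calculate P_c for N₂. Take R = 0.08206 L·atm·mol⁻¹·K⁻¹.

For a van der Waals gas, P_c = a/(27b²).
P_c = 1.357/(27×(0.03819)²) = 1.357/0.039379 = 34.46 atm

P_c ≈ 34.46 atm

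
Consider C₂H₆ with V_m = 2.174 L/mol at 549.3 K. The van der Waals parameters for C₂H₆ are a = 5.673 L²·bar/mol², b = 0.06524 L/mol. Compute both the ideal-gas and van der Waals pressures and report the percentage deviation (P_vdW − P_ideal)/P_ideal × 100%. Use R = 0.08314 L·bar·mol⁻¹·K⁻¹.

-2.62 %

Ideal: P_ideal = RT/V_m = (0.08314)(549.3)/2.174 = 21.0068 bar
vdW: P = RT/(V_m − b) − a/V_m² = 45.6688/2.10876 − 5.673/4.72628 = 21.6567 − 1.20031 = 20.4564 bar
% deviation = (20.4564 − 21.0068)/21.0068 × 100% = -2.62%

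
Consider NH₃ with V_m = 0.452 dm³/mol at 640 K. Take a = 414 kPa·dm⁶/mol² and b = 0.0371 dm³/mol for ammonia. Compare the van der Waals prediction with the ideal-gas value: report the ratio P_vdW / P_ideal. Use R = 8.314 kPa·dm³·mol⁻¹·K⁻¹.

Ideal: P_ideal = RT/V_m = (8.314)(640)/0.452 = 11772.0 kPa
vdW: P = RT/(V_m − b) − a/V_m² = 5320.96/0.414900 − 414/0.204304 = 12824.7 − 2026.39 = 10798.3 kPa
Ratio = 10798.3/11772.0 = 0.9173

P_vdW / P_ideal ≈ 0.9173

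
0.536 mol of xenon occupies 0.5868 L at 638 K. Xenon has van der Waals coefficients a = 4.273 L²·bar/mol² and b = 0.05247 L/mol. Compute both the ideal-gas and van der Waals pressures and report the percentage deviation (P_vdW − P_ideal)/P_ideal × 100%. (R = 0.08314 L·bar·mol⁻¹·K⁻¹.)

Ideal: P_ideal = nRT/V = (0.536)(0.08314)(638)/0.5868 = 48.4513 bar
vdW: P = nRT/(V − nb) − a n²/V² = 28.4312/0.558676 − 1.22762/0.344334 = 50.8903 − 3.56520 = 47.3251 bar
% deviation = (47.3251 − 48.4513)/48.4513 × 100% = -2.32%

-2.32 %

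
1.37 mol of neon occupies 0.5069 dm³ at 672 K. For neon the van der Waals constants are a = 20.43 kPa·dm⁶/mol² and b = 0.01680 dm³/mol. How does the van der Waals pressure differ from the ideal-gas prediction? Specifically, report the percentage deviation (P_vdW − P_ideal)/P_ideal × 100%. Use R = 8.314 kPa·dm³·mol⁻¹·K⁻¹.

3.77 %

Ideal: P_ideal = nRT/V = (1.37)(8.314)(672)/0.5069 = 15100.0 kPa
vdW: P = nRT/(V − nb) − a n²/V² = 7654.20/0.483884 − 38.3451/0.256948 = 15818.3 − 149.233 = 15669.1 kPa
% deviation = (15669.1 − 15100.0)/15100.0 × 100% = 3.77%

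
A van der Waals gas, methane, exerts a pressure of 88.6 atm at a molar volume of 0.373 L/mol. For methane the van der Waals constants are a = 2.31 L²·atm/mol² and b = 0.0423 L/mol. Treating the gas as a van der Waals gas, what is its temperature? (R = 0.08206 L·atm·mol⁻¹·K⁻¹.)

T ≈ 424.0 K

T = (P + a/V_m²)(V_m − b)/R
P + a/V_m² = 88.6 + 2.31/(0.373)² = 105.20 atm
V_m − b = 0.373 − 0.0423 = 0.33070 L/mol
T = (105.20)(0.33070)/0.08206 = 424.0 K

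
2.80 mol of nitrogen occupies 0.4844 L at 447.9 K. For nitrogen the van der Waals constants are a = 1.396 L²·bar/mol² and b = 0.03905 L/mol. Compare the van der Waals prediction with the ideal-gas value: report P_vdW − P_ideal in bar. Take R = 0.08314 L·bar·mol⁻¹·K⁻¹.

ΔP ≈ 16.11 bar

Ideal: P_ideal = nRT/V = (2.80)(0.08314)(447.9)/0.4844 = 215.251 bar
vdW: P = nRT/(V − nb) − a n²/V² = 104.268/0.375060 − 10.9446/0.234643 = 278.004 − 46.6436 = 231.360 bar
ΔP = 231.360 − 215.251 = 16.11 bar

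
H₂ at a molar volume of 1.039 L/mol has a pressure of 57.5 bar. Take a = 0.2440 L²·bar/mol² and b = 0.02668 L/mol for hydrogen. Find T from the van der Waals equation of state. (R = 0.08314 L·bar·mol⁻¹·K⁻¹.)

T ≈ 702.9 K

T = (P + a/V_m²)(V_m − b)/R
P + a/V_m² = 57.5 + 0.2440/(1.039)² = 57.726 bar
V_m − b = 1.039 − 0.02668 = 1.0123 L/mol
T = (57.726)(1.0123)/0.08314 = 702.9 K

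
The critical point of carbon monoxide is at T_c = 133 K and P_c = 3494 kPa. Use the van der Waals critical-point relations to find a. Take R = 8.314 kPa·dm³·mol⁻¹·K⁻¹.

a ≈ 147.6 kPa·dm⁶/mol²

From T_c = 8a/(27Rb) and P_c = a/(27b²): a = 27 R² T_c²/(64 P_c).
a = 27×(8.314)²×(133)²/(64×3494) = 33013159/223616 = 147.6 kPa·dm⁶/mol²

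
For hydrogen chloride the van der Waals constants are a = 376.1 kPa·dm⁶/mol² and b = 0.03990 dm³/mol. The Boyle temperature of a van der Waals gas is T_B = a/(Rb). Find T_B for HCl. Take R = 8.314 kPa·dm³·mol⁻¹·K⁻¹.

For a van der Waals gas the second virial coefficient B₂ = b − a/(RT) vanishes at T_B = a/(Rb).
T_B = 376.1/(8.314×0.03990) = 376.1/0.33173 = 1134 K

T_B ≈ 1134 K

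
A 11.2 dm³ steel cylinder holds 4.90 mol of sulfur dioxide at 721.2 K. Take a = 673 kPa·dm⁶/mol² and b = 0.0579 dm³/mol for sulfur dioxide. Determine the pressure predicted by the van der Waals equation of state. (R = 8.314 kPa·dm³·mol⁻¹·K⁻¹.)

P = nRT/(V − nb) − a n²/V²
nRT/(V − nb) = (4.90)(8.314)(721.2)/(11.2 − 4.90×0.0579) = 29381/10.916 = 2691.6 kPa
a n²/V² = (673)(4.90)²/(11.2)² = 128.82 kPa
P = 2691.6 − 128.82 = 2563 kPa

P ≈ 2563 kPa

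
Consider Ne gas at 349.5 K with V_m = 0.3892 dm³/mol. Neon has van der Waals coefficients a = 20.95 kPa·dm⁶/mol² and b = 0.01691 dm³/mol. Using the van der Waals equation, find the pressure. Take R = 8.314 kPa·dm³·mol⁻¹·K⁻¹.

P ≈ 7667 kPa

P = RT/(V_m − b) − a/V_m²
RT/(V_m − b) = (8.314)(349.5)/(0.3892 − 0.01691) = 2905.7/0.37229 = 7804.9 kPa
a/V_m² = 20.95/(0.3892)² = 138.31 kPa
P = 7804.9 − 138.31 = 7667 kPa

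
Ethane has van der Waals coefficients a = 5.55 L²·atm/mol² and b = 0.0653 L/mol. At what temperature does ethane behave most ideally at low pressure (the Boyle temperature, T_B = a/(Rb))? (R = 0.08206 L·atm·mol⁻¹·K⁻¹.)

T_B ≈ 1036 K

For a van der Waals gas the second virial coefficient B₂ = b − a/(RT) vanishes at T_B = a/(Rb).
T_B = 5.55/(0.08206×0.0653) = 5.55/0.0053585 = 1036 K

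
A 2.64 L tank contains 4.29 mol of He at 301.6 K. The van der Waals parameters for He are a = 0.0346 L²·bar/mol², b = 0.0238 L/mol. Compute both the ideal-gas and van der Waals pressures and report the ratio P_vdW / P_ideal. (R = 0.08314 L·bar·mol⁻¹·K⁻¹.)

P_vdW / P_ideal ≈ 1.038

Ideal: P_ideal = nRT/V = (4.29)(0.08314)(301.6)/2.64 = 40.7469 bar
vdW: P = nRT/(V − nb) − a n²/V² = 107.572/2.53790 − 0.636782/6.96960 = 42.3862 − 0.0913656 = 42.2948 bar
Ratio = 42.2948/40.7469 = 1.038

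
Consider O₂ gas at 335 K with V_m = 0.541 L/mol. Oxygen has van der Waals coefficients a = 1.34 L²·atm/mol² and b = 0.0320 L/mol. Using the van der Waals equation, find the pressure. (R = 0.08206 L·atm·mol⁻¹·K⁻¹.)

P = RT/(V_m − b) − a/V_m²
RT/(V_m − b) = (0.08206)(335)/(0.541 − 0.0320) = 27.490/0.50900 = 54.008 atm
a/V_m² = 1.34/(0.541)² = 4.5784 atm
P = 54.008 − 4.5784 = 49.43 atm

P ≈ 49.43 atm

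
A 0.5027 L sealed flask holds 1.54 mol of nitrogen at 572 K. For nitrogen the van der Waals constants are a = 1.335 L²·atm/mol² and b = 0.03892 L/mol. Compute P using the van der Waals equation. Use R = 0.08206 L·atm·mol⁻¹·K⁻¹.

P ≈ 150.7 atm

P = nRT/(V − nb) − a n²/V²
nRT/(V − nb) = (1.54)(0.08206)(572)/(0.5027 − 1.54×0.03892) = 72.285/0.44276 = 163.26 atm
a n²/V² = (1.335)(1.54)²/(0.5027)² = 12.529 atm
P = 163.26 − 12.529 = 150.7 atm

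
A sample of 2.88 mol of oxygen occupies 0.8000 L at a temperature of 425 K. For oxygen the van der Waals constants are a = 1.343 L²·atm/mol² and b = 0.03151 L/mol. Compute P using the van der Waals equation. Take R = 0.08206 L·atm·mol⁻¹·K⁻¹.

P ≈ 124.2 atm

P = nRT/(V − nb) − a n²/V²
nRT/(V − nb) = (2.88)(0.08206)(425)/(0.8000 − 2.88×0.03151) = 100.44/0.70925 = 141.61 atm
a n²/V² = (1.343)(2.88)²/(0.8000)² = 17.405 atm
P = 141.61 − 17.405 = 124.2 atm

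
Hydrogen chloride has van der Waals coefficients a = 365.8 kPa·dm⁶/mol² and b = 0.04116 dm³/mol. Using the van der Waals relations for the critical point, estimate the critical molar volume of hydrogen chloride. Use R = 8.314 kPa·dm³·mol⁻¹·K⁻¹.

For a van der Waals gas, V_m,c = 3b.
V_m,c = 3×0.04116 = 0.1235 dm³/mol

V_m,c ≈ 0.1235 dm³/mol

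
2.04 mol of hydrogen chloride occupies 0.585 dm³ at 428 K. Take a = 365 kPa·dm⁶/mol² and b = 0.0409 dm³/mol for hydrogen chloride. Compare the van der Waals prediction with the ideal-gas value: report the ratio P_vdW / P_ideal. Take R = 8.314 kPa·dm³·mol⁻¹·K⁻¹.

Ideal: P_ideal = nRT/V = (2.04)(8.314)(428)/0.585 = 12408.8 kPa
vdW: P = nRT/(V − nb) − a n²/V² = 7259.12/0.501564 − 1518.98/0.342225 = 14473.0 − 4438.54 = 10034.5 kPa
Ratio = 10034.5/12408.8 = 0.8087

P_vdW / P_ideal ≈ 0.8087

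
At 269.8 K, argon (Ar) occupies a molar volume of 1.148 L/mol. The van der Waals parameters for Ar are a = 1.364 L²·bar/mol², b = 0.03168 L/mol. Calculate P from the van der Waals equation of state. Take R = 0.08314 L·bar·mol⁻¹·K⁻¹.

P ≈ 19.06 bar

P = RT/(V_m − b) − a/V_m²
RT/(V_m − b) = (0.08314)(269.8)/(1.148 − 0.03168) = 22.431/1.1163 = 20.094 bar
a/V_m² = 1.364/(1.148)² = 1.0350 bar
P = 20.094 − 1.0350 = 19.06 bar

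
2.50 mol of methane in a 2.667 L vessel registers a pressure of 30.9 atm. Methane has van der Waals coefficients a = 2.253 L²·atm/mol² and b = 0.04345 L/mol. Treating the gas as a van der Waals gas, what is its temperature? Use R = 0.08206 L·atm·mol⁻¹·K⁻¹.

T = (P + a n²/V²)(V − nb)/(nR)
P + a n²/V² = 30.9 + (2.253)(2.50)²/(2.667)² = 32.880 atm
V − nb = 2.667 − (2.50)(0.04345) = 2.5584 L
T = (32.880)(2.5584)/((2.50)(0.08206)) = 410.0 K

T ≈ 410.0 K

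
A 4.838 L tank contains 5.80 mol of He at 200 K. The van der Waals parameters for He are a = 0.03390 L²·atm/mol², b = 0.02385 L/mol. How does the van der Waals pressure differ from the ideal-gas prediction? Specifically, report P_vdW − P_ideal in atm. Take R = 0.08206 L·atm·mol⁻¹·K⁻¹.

Ideal: P_ideal = nRT/V = (5.80)(0.08206)(200)/4.838 = 19.6754 atm
vdW: P = nRT/(V − nb) − a n²/V² = 95.1896/4.69967 − 1.14040/23.4062 = 20.2545 − 0.0487221 = 20.2058 atm
ΔP = 20.2058 − 19.6754 = 0.530 atm

ΔP ≈ 0.530 atm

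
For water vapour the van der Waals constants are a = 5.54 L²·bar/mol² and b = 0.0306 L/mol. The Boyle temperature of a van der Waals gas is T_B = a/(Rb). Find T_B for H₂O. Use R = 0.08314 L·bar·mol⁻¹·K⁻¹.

For a van der Waals gas the second virial coefficient B₂ = b − a/(RT) vanishes at T_B = a/(Rb).
T_B = 5.54/(0.08314×0.0306) = 5.54/0.0025441 = 2178 K

T_B ≈ 2178 K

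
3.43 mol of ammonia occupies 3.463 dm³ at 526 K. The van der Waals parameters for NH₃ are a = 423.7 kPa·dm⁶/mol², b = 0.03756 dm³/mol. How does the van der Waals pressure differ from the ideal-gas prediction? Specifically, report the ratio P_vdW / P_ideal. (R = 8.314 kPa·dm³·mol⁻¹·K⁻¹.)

P_vdW / P_ideal ≈ 0.9427

Ideal: P_ideal = nRT/V = (3.43)(8.314)(526)/3.463 = 4331.49 kPa
vdW: P = nRT/(V − nb) − a n²/V² = 15000.0/3.33417 − 4984.79/11.9924 = 4498.87 − 415.662 = 4083.21 kPa
Ratio = 4083.21/4331.49 = 0.9427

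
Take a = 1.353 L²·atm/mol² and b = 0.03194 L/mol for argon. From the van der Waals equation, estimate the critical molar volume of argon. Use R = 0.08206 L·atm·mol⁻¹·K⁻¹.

V_m,c ≈ 0.09582 L/mol

For a van der Waals gas, V_m,c = 3b.
V_m,c = 3×0.03194 = 0.09582 L/mol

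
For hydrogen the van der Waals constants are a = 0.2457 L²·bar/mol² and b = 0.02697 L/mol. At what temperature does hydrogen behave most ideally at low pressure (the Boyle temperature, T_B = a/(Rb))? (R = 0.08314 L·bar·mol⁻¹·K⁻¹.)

For a van der Waals gas the second virial coefficient B₂ = b − a/(RT) vanishes at T_B = a/(Rb).
T_B = 0.2457/(0.08314×0.02697) = 0.2457/0.0022423 = 109.6 K

T_B ≈ 109.6 K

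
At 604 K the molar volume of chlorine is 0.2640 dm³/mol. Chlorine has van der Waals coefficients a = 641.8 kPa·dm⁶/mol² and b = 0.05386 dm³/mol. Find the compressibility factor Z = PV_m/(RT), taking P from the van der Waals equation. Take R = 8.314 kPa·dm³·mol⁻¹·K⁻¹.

P = RT/(V_m − b) − a/V_m² = (8.314)(604)/(0.2640 − 0.05386) − 641.8/(0.2640)²
  = 5021.7/0.21014 − 9208.6 = 23897 − 9208.6 = 14688 kPa
Z = PV_m/(RT) = (14688)(0.2640)/((8.314)(604)) = 3877.6/5021.7 = 0.7722

Z ≈ 0.7722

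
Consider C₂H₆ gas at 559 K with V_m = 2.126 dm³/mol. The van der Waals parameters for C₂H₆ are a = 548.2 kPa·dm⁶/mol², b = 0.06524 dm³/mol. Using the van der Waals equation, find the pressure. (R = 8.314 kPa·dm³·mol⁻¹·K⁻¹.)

P = RT/(V_m − b) − a/V_m²
RT/(V_m − b) = (8.314)(559)/(2.126 − 0.06524) = 4647.5/2.0608 = 2255.2 kPa
a/V_m² = 548.2/(2.126)² = 121.29 kPa
P = 2255.2 − 121.29 = 2134 kPa

P ≈ 2134 kPa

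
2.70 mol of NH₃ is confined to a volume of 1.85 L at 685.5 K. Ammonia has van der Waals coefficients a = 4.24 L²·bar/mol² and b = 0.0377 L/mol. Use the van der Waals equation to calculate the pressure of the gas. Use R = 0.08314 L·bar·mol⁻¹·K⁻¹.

P ≈ 78.99 bar

P = nRT/(V − nb) − a n²/V²
nRT/(V − nb) = (2.70)(0.08314)(685.5)/(1.85 − 2.70×0.0377) = 153.88/1.7482 = 88.022 bar
a n²/V² = (4.24)(2.70)²/(1.85)² = 9.0313 bar
P = 88.022 − 9.0313 = 78.99 bar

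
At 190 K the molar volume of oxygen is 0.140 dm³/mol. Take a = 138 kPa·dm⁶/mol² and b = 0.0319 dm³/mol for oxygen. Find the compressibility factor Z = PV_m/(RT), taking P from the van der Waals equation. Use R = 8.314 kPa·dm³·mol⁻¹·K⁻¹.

Z ≈ 0.6711

P = RT/(V_m − b) − a/V_m² = (8.314)(190)/(0.140 − 0.0319) − 138/(0.140)²
  = 1579.7/0.10810 − 7040.8 = 14613 − 7040.8 = 7572 kPa
Z = PV_m/(RT) = (7572)(0.140)/((8.314)(190)) = 1060.1/1579.7 = 0.6711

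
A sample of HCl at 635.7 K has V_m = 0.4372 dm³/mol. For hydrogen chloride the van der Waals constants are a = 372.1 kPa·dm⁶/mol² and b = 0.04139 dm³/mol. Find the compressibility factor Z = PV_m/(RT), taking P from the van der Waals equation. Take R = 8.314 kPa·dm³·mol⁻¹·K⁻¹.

Z ≈ 0.9435

P = RT/(V_m − b) − a/V_m² = (8.314)(635.7)/(0.4372 − 0.04139) − 372.1/(0.4372)²
  = 5285.2/0.39581 − 1946.7 = 13353 − 1946.7 = 11406 kPa
Z = PV_m/(RT) = (11406)(0.4372)/((8.314)(635.7)) = 4986.7/5285.2 = 0.9435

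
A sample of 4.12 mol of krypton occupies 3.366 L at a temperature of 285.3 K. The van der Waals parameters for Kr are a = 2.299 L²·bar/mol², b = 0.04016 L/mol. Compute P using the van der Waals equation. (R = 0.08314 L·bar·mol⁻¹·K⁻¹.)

P = nRT/(V − nb) − a n²/V²
nRT/(V − nb) = (4.12)(0.08314)(285.3)/(3.366 − 4.12×0.04016) = 97.726/3.2005 = 30.535 bar
a n²/V² = (2.299)(4.12)²/(3.366)² = 3.4443 bar
P = 30.535 − 3.4443 = 27.09 bar

P ≈ 27.09 bar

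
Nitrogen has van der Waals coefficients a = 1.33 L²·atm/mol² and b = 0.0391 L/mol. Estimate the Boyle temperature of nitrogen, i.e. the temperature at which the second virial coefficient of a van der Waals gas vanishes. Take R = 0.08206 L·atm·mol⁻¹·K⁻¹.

T_B ≈ 414.5 K

For a van der Waals gas the second virial coefficient B₂ = b − a/(RT) vanishes at T_B = a/(Rb).
T_B = 1.33/(0.08206×0.0391) = 1.33/0.0032085 = 414.5 K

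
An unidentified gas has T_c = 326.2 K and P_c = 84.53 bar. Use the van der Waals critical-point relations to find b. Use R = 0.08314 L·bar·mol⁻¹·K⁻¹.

b ≈ 0.04010 L/mol

From T_c = 8a/(27Rb) and P_c = a/(27b²): b = R T_c/(8 P_c).
b = (0.08314)(326.2)/(8×84.53) = 27.120/676.24 = 0.04010 L/mol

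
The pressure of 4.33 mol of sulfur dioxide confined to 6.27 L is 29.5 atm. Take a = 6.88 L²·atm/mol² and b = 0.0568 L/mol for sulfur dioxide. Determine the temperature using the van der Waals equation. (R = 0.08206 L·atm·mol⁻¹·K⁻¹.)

T ≈ 555.8 K

T = (P + a n²/V²)(V − nb)/(nR)
P + a n²/V² = 29.5 + (6.88)(4.33)²/(6.27)² = 32.781 atm
V − nb = 6.27 − (4.33)(0.0568) = 6.0241 L
T = (32.781)(6.0241)/((4.33)(0.08206)) = 555.8 K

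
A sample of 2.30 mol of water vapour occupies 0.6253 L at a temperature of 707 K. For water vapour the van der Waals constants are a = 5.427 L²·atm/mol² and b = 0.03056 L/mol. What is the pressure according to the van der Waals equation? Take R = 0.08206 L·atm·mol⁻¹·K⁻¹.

P ≈ 167.0 atm

P = nRT/(V − nb) − a n²/V²
nRT/(V − nb) = (2.30)(0.08206)(707)/(0.6253 − 2.30×0.03056) = 133.44/0.55501 = 240.43 atm
a n²/V² = (5.427)(2.30)²/(0.6253)² = 73.424 atm
P = 240.43 − 73.424 = 167.0 atm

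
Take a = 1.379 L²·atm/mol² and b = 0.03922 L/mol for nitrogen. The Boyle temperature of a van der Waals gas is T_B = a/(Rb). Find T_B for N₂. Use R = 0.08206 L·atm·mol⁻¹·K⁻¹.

T_B ≈ 428.5 K

For a van der Waals gas the second virial coefficient B₂ = b − a/(RT) vanishes at T_B = a/(Rb).
T_B = 1.379/(0.08206×0.03922) = 1.379/0.0032184 = 428.5 K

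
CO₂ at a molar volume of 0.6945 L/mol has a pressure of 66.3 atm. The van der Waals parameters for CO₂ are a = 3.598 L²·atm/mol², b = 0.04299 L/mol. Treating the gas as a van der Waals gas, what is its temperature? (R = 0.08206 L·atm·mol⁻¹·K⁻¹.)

T = (P + a/V_m²)(V_m − b)/R
P + a/V_m² = 66.3 + 3.598/(0.6945)² = 73.760 atm
V_m − b = 0.6945 − 0.04299 = 0.65151 L/mol
T = (73.760)(0.65151)/0.08206 = 585.6 K

T ≈ 585.6 K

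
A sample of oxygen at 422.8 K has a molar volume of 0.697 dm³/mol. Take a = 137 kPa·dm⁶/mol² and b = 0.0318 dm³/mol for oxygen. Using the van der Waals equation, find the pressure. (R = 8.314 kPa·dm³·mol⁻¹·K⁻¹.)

P = RT/(V_m − b) − a/V_m²
RT/(V_m − b) = (8.314)(422.8)/(0.697 − 0.0318) = 3515.2/0.66520 = 5284.4 kPa
a/V_m² = 137/(0.697)² = 282.00 kPa
P = 5284.4 − 282.00 = 5002 kPa

P ≈ 5002 kPa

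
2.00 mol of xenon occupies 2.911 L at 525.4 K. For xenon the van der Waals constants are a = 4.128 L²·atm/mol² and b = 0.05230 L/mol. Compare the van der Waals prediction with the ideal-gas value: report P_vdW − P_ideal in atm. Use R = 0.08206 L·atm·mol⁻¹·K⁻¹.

ΔP ≈ -0.845 atm

Ideal: P_ideal = nRT/V = (2.00)(0.08206)(525.4)/2.911 = 29.6217 atm
vdW: P = nRT/(V − nb) − a n²/V² = 86.2286/2.80640 − 16.5120/8.47392 = 30.7257 − 1.94857 = 28.7771 atm
ΔP = 28.7771 − 29.6217 = -0.845 atm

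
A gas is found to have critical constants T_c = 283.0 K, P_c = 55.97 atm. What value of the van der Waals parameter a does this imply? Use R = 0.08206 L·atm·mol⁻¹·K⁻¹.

a ≈ 4.065 L²·atm/mol²

From T_c = 8a/(27Rb) and P_c = a/(27b²): a = 27 R² T_c²/(64 P_c).
a = 27×(0.08206)²×(283.0)²/(64×55.97) = 14561/3582.1 = 4.065 L²·atm/mol²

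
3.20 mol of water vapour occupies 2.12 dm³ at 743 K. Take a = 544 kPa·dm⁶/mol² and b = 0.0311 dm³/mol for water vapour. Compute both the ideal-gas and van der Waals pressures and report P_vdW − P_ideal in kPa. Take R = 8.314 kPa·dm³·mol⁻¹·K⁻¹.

Ideal: P_ideal = nRT/V = (3.20)(8.314)(743)/2.12 = 9324.23 kPa
vdW: P = nRT/(V − nb) − a n²/V² = 19767.4/2.02048 − 5570.56/4.49440 = 9783.52 − 1239.44 = 8544.08 kPa
ΔP = 8544.08 − 9324.23 = -780.2 kPa

ΔP ≈ -780.2 kPa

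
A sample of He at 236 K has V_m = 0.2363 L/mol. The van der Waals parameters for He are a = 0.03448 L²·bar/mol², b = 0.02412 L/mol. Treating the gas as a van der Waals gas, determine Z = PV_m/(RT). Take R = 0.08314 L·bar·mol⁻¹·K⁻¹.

P = RT/(V_m − b) − a/V_m² = (0.08314)(236)/(0.2363 − 0.02412) − 0.03448/(0.2363)²
  = 19.621/0.21218 − 0.61750 = 92.473 − 0.61750 = 91.856 bar
Z = PV_m/(RT) = (91.856)(0.2363)/((0.08314)(236)) = 21.706/19.621 = 1.106

Z ≈ 1.106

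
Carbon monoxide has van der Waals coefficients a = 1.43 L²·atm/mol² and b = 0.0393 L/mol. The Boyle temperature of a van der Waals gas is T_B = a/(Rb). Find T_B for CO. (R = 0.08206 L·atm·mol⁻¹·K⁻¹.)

For a van der Waals gas the second virial coefficient B₂ = b − a/(RT) vanishes at T_B = a/(Rb).
T_B = 1.43/(0.08206×0.0393) = 1.43/0.0032250 = 443.4 K

T_B ≈ 443.4 K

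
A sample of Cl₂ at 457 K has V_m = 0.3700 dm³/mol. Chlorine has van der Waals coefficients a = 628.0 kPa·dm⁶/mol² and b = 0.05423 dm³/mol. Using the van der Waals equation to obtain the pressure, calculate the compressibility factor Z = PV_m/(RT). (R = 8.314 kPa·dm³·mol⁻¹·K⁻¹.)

P = RT/(V_m − b) − a/V_m² = (8.314)(457)/(0.3700 − 0.05423) − 628.0/(0.3700)²
  = 3799.5/0.31577 − 4587.3 = 12032 − 4587.3 = 7445 kPa
Z = PV_m/(RT) = (7445)(0.3700)/((8.314)(457)) = 2754.7/3799.5 = 0.7250

Z ≈ 0.7250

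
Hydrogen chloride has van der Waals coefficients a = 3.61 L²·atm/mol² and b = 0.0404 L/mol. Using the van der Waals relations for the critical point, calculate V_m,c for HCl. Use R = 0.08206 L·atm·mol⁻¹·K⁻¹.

For a van der Waals gas, V_m,c = 3b.
V_m,c = 3×0.0404 = 0.1212 L/mol

V_m,c ≈ 0.1212 L/mol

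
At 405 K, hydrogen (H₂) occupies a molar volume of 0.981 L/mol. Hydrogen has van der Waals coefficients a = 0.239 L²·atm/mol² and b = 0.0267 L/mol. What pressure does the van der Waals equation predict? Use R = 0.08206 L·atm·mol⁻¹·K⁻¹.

P ≈ 34.58 atm

P = RT/(V_m − b) − a/V_m²
RT/(V_m − b) = (0.08206)(405)/(0.981 − 0.0267) = 33.234/0.95430 = 34.826 atm
a/V_m² = 0.239/(0.981)² = 0.24835 atm
P = 34.826 − 0.24835 = 34.58 atm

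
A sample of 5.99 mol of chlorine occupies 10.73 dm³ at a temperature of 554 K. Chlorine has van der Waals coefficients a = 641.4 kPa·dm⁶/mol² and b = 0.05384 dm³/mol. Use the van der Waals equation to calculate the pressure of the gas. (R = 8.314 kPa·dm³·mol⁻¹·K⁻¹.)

P ≈ 2451 kPa

P = nRT/(V − nb) − a n²/V²
nRT/(V − nb) = (5.99)(8.314)(554)/(10.73 − 5.99×0.05384) = 27590/10.407 = 2651.1 kPa
a n²/V² = (641.4)(5.99)²/(10.73)² = 199.89 kPa
P = 2651.1 − 199.89 = 2451 kPa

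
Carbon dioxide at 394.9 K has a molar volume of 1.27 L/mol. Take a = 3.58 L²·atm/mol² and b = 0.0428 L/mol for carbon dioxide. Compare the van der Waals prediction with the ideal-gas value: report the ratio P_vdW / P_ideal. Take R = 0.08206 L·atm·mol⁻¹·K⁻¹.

P_vdW / P_ideal ≈ 0.9479

Ideal: P_ideal = RT/V_m = (0.08206)(394.9)/1.27 = 25.5161 atm
vdW: P = RT/(V_m − b) − a/V_m² = 32.4055/1.22720 − 3.58/1.61290 = 26.4060 − 2.21960 = 24.1864 atm
Ratio = 24.1864/25.5161 = 0.9479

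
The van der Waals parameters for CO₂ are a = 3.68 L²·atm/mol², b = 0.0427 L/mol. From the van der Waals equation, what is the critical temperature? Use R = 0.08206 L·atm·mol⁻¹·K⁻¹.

For a van der Waals gas, T_c = 8a/(27Rb).
T_c = 8×3.68/(27×0.08206×0.0427) = 29.440/0.094607 = 311.2 K

T_c ≈ 311.2 K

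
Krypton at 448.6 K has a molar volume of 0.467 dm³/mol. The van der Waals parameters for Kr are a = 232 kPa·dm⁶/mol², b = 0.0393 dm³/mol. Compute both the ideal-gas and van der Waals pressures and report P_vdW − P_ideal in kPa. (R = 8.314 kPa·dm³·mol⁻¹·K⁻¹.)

ΔP ≈ -329.9 kPa

Ideal: P_ideal = RT/V_m = (8.314)(448.6)/0.467 = 7986.42 kPa
vdW: P = RT/(V_m − b) − a/V_m² = 3729.66/0.427700 − 232/0.218089 = 8720.27 − 1063.79 = 7656.48 kPa
ΔP = 7656.48 − 7986.42 = -329.9 kPa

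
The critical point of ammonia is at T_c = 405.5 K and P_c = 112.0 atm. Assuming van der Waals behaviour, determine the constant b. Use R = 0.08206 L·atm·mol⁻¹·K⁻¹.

b ≈ 0.03714 L/mol

From T_c = 8a/(27Rb) and P_c = a/(27b²): b = R T_c/(8 P_c).
b = (0.08206)(405.5)/(8×112.0) = 33.275/896.00 = 0.03714 L/mol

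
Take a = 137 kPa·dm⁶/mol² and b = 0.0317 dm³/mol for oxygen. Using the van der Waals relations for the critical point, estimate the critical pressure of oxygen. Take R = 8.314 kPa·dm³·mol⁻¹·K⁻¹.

P_c ≈ 5049 kPa

For a van der Waals gas, P_c = a/(27b²).
P_c = 137/(27×(0.0317)²) = 137/0.027132 = 5049 kPa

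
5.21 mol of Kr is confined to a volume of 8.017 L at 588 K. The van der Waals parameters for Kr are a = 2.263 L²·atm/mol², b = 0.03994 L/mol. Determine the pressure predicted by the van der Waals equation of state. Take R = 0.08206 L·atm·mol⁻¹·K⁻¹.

P ≈ 31.24 atm

P = nRT/(V − nb) − a n²/V²
nRT/(V − nb) = (5.21)(0.08206)(588)/(8.017 − 5.21×0.03994) = 251.39/7.8089 = 32.193 atm
a n²/V² = (2.263)(5.21)²/(8.017)² = 0.95573 atm
P = 32.193 − 0.95573 = 31.24 atm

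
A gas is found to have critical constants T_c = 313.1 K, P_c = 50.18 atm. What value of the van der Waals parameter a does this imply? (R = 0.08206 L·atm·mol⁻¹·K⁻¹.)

From T_c = 8a/(27Rb) and P_c = a/(27b²): a = 27 R² T_c²/(64 P_c).
a = 27×(0.08206)²×(313.1)²/(64×50.18) = 17823/3211.5 = 5.550 L²·atm/mol²

a ≈ 5.550 L²·atm/mol²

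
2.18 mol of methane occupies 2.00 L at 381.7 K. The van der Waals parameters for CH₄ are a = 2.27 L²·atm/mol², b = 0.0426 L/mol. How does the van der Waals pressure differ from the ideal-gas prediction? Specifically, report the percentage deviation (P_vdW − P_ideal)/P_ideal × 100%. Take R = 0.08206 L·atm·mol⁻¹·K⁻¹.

Ideal: P_ideal = nRT/V = (2.18)(0.08206)(381.7)/2.00 = 34.1413 atm
vdW: P = nRT/(V − nb) − a n²/V² = 68.2826/1.90713 − 10.7879/4.00000 = 35.8039 − 2.69698 = 33.1069 atm
% deviation = (33.1069 − 34.1413)/34.1413 × 100% = -3.03%

-3.03 %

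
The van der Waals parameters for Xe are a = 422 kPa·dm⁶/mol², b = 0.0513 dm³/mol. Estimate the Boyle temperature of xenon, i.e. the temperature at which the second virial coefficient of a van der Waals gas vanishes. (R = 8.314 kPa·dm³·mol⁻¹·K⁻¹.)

For a van der Waals gas the second virial coefficient B₂ = b − a/(RT) vanishes at T_B = a/(Rb).
T_B = 422/(8.314×0.0513) = 422/0.42651 = 989.4 K

T_B ≈ 989.4 K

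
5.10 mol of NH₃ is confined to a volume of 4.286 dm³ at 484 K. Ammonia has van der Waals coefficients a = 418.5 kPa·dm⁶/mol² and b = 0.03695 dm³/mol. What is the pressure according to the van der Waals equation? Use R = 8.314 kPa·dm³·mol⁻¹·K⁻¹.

P = nRT/(V − nb) − a n²/V²
nRT/(V − nb) = (5.10)(8.314)(484)/(4.286 − 5.10×0.03695) = 20522/4.0976 = 5008.3 kPa
a n²/V² = (418.5)(5.10)²/(4.286)² = 592.56 kPa
P = 5008.3 − 592.56 = 4416 kPa

P ≈ 4416 kPa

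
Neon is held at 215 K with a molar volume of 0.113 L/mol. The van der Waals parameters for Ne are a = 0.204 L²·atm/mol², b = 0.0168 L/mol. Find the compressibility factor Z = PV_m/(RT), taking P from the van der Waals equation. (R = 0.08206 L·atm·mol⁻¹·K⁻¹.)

Z ≈ 1.072

P = RT/(V_m − b) − a/V_m² = (0.08206)(215)/(0.113 − 0.0168) − 0.204/(0.113)²
  = 17.643/0.096200 − 15.976 = 183.40 − 15.976 = 167.42 atm
Z = PV_m/(RT) = (167.42)(0.113)/((0.08206)(215)) = 18.918/17.643 = 1.072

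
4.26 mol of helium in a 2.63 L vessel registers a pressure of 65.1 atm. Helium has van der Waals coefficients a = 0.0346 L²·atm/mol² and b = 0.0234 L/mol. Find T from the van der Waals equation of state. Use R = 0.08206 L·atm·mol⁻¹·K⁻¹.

T = (P + a n²/V²)(V − nb)/(nR)
P + a n²/V² = 65.1 + (0.0346)(4.26)²/(2.63)² = 65.191 atm
V − nb = 2.63 − (4.26)(0.0234) = 2.5303 L
T = (65.191)(2.5303)/((4.26)(0.08206)) = 471.9 K

T ≈ 471.9 K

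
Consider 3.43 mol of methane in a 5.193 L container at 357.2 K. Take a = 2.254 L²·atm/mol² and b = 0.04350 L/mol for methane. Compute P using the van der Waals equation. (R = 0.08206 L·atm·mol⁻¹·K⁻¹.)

P ≈ 18.95 atm

P = nRT/(V − nb) − a n²/V²
nRT/(V − nb) = (3.43)(0.08206)(357.2)/(5.193 − 3.43×0.04350) = 100.54/5.0438 = 19.933 atm
a n²/V² = (2.254)(3.43)²/(5.193)² = 0.98334 atm
P = 19.933 − 0.98334 = 18.95 atm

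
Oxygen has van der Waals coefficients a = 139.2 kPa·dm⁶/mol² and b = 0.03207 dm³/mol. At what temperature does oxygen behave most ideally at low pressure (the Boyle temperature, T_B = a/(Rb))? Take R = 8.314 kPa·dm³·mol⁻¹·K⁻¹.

T_B ≈ 522.1 K

For a van der Waals gas the second virial coefficient B₂ = b − a/(RT) vanishes at T_B = a/(Rb).
T_B = 139.2/(8.314×0.03207) = 139.2/0.26663 = 522.1 K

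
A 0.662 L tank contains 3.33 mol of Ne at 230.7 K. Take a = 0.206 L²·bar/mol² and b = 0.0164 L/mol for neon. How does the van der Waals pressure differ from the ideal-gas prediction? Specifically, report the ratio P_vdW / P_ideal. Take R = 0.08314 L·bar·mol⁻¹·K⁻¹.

Ideal: P_ideal = nRT/V = (3.33)(0.08314)(230.7)/0.662 = 96.4815 bar
vdW: P = nRT/(V − nb) − a n²/V² = 63.8707/0.607388 − 2.28431/0.438244 = 105.156 − 5.21242 = 99.944 bar
Ratio = 99.944/96.4815 = 1.036

P_vdW / P_ideal ≈ 1.036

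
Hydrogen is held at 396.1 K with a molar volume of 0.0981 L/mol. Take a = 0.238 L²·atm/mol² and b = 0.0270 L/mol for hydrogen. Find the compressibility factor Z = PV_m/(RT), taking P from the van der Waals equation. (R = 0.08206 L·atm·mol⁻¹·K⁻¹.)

P = RT/(V_m − b) − a/V_m² = (0.08206)(396.1)/(0.0981 − 0.0270) − 0.238/(0.0981)²
  = 32.504/0.071100 − 24.731 = 457.16 − 24.731 = 432.43 atm
Z = PV_m/(RT) = (432.43)(0.0981)/((0.08206)(396.1)) = 42.421/32.504 = 1.305

Z ≈ 1.305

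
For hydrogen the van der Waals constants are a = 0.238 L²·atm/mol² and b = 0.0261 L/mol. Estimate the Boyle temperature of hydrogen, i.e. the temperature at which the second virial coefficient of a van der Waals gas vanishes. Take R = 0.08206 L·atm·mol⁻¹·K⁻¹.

For a van der Waals gas the second virial coefficient B₂ = b − a/(RT) vanishes at T_B = a/(Rb).
T_B = 0.238/(0.08206×0.0261) = 0.238/0.0021418 = 111.1 K

T_B ≈ 111.1 K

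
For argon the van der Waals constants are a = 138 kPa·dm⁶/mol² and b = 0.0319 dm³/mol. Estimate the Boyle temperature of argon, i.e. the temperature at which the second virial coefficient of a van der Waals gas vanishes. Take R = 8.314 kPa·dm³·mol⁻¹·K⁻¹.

For a van der Waals gas the second virial coefficient B₂ = b − a/(RT) vanishes at T_B = a/(Rb).
T_B = 138/(8.314×0.0319) = 138/0.26522 = 520.3 K

T_B ≈ 520.3 K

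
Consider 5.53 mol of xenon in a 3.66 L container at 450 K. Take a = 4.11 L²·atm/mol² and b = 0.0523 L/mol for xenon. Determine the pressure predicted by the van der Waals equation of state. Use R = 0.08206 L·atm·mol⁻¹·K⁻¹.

P ≈ 51.20 atm

P = nRT/(V − nb) − a n²/V²
nRT/(V − nb) = (5.53)(0.08206)(450)/(3.66 − 5.53×0.0523) = 204.21/3.3708 = 60.582 atm
a n²/V² = (4.11)(5.53)²/(3.66)² = 9.3827 atm
P = 60.582 − 9.3827 = 51.20 atm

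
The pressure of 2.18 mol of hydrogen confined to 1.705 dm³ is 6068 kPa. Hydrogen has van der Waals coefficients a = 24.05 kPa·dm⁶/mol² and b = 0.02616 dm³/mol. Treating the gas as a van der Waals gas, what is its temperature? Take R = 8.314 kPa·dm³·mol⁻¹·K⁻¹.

T ≈ 555.3 K

T = (P + a n²/V²)(V − nb)/(nR)
P + a n²/V² = 6068 + (24.05)(2.18)²/(1.705)² = 6107.3 kPa
V − nb = 1.705 − (2.18)(0.02616) = 1.6480 dm³
T = (6107.3)(1.6480)/((2.18)(8.314)) = 555.3 K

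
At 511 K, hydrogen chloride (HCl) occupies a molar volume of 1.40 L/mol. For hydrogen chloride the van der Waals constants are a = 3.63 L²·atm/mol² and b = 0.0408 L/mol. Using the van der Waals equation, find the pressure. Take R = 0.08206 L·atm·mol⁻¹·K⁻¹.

P ≈ 29.00 atm

P = RT/(V_m − b) − a/V_m²
RT/(V_m − b) = (0.08206)(511)/(1.40 − 0.0408) = 41.933/1.3592 = 30.851 atm
a/V_m² = 3.63/(1.40)² = 1.8520 atm
P = 30.851 − 1.8520 = 29.00 atm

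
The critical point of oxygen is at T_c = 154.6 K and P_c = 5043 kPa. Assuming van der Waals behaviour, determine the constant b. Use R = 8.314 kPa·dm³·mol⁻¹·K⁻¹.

From T_c = 8a/(27Rb) and P_c = a/(27b²): b = R T_c/(8 P_c).
b = (8.314)(154.6)/(8×5043) = 1285.3/40344 = 0.03186 dm³/mol

b ≈ 0.03186 dm³/mol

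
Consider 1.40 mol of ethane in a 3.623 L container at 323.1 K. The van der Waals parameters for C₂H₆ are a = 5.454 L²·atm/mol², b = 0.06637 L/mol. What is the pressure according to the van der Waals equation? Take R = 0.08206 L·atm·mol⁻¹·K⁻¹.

P = nRT/(V − nb) − a n²/V²
nRT/(V − nb) = (1.40)(0.08206)(323.1)/(3.623 − 1.40×0.06637) = 37.119/3.5301 = 10.515 atm
a n²/V² = (5.454)(1.40)²/(3.623)² = 0.81439 atm
P = 10.515 − 0.81439 = 9.701 atm

P ≈ 9.701 atm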